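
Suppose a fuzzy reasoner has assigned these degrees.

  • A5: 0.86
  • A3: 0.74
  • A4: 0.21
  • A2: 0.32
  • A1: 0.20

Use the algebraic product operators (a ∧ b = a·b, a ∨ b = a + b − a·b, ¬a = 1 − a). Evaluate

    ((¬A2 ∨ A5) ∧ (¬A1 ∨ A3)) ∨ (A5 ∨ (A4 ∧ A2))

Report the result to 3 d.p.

0.988

¬A2 = 1 − 0.3200 = 0.6800
¬A2 ∨ A5 = a + b − a·b on (0.6800, 0.8600) = 0.9552
¬A1 = 1 − 0.2000 = 0.8000
¬A1 ∨ A3 = a + b − a·b on (0.8000, 0.7400) = 0.9480
(¬A2 ∨ A5) ∧ (¬A1 ∨ A3) = a·b on (0.9552, 0.9480) = 0.9055
A4 ∧ A2 = a·b on (0.2100, 0.3200) = 0.0672
A5 ∨ (A4 ∧ A2) = a + b − a·b on (0.8600, 0.0672) = 0.8694
((¬A2 ∨ A5) ∧ (¬A1 ∨ A3)) ∨ (A5 ∨ (A4 ∧ A2)) = a + b − a·b on (0.9055, 0.8694) = 0.9877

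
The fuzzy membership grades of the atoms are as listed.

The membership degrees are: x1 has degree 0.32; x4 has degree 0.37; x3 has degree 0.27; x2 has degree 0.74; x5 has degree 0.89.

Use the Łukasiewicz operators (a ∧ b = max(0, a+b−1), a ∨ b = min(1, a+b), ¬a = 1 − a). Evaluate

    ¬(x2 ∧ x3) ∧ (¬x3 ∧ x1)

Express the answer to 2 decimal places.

0.04

x2 ∧ x3 = max(0, a+b−1) on (0.74, 0.27) = 0.01
¬(x2 ∧ x3) = 1 − 0.01 = 0.99
¬x3 = 1 − 0.27 = 0.73
¬x3 ∧ x1 = max(0, a+b−1) on (0.73, 0.32) = 0.05
¬(x2 ∧ x3) ∧ (¬x3 ∧ x1) = max(0, a+b−1) on (0.99, 0.05) = 0.04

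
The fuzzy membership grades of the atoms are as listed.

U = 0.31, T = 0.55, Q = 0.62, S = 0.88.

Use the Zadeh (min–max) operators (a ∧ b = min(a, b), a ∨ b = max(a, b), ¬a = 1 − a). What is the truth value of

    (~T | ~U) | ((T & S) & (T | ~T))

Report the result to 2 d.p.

~T = 1 − 0.55 = 0.45
~U = 1 − 0.31 = 0.69
~T | ~U = max(a, b) on (0.45, 0.69) = 0.69
T & S = min(a, b) on (0.55, 0.88) = 0.55
~T = 1 − 0.55 = 0.45
T | ~T = max(a, b) on (0.55, 0.45) = 0.55
(T & S) & (T | ~T) = min(a, b) on (0.55, 0.55) = 0.55
(~T | ~U) | ((T & S) & (T | ~T)) = max(a, b) on (0.69, 0.55) = 0.69

0.69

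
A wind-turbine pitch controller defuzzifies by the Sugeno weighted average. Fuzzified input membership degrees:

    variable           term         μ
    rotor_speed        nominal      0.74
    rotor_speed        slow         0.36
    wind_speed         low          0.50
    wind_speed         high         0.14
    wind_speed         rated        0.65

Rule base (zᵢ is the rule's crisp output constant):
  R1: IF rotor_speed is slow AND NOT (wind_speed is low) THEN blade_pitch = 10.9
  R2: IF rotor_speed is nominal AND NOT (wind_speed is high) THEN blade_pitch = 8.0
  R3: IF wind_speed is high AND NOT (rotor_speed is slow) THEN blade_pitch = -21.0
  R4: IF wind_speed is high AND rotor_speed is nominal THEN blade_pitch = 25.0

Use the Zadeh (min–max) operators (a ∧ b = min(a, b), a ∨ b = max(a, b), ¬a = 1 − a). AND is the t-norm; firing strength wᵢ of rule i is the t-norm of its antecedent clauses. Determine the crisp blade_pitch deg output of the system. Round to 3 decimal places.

7.539

R1 (z=10.9): slow=0.36, ¬low=1−0.50=0.50; AND[min(a, b)] → w = 0.36
R2 (z=8.0): nominal=0.74, ¬high=1−0.14=0.86; AND[min(a, b)] → w = 0.74
R3 (z=-21.0): high=0.14, ¬slow=1−0.36=0.64; AND[min(a, b)] → w = 0.14
R4 (z=25.0): high=0.14, nominal=0.74; AND[min(a, b)] → w = 0.14
Weighted average = (0.36·10.9 + 0.74·8.0 + 0.14·-21.0 + 0.14·25.0) / (0.36 + 0.74 + 0.14 + 0.14)
  = 10.4040 / 1.3800 = 7.539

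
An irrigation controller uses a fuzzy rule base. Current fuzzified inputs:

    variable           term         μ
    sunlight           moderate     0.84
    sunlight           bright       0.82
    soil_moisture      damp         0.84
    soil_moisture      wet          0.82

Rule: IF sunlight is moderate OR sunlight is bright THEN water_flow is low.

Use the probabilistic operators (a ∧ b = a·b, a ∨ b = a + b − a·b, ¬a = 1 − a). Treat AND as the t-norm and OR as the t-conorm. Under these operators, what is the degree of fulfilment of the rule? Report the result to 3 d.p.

0.971

firing strength: moderate=0.84, bright=0.82; OR[a + b − a·b] → w = 0.9712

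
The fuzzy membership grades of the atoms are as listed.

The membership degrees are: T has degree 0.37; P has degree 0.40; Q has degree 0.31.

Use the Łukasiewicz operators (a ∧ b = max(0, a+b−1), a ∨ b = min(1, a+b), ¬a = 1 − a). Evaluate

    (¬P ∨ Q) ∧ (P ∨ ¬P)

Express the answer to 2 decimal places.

0.91

¬P = 1 − 0.40 = 0.60
¬P ∨ Q = min(1, a+b) on (0.60, 0.31) = 0.91
¬P = 1 − 0.40 = 0.60
P ∨ ¬P = min(1, a+b) on (0.40, 0.60) = 1.00
(¬P ∨ Q) ∧ (P ∨ ¬P) = max(0, a+b−1) on (0.91, 1.00) = 0.91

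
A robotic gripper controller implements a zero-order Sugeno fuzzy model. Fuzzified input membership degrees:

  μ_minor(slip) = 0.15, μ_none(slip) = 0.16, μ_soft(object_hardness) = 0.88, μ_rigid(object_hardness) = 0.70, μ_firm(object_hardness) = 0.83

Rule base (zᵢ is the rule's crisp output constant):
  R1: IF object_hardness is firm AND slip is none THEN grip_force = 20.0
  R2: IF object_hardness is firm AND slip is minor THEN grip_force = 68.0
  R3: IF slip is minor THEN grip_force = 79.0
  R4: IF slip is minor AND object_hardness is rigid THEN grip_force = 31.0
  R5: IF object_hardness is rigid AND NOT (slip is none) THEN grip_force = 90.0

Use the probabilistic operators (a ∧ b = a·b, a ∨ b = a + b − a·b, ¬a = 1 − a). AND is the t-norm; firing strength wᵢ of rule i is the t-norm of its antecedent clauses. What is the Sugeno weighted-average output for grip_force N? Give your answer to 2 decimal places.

R1 (z=20.0): firm=0.83, none=0.16; AND[a·b] → w = 0.1328
R2 (z=68.0): firm=0.83, minor=0.15; AND[a·b] → w = 0.1245
R3 (z=79.0): minor=0.15 → w = 0.1500
R4 (z=31.0): minor=0.15, rigid=0.70; AND[a·b] → w = 0.1050
R5 (z=90.0): rigid=0.70, ¬none=1−0.16=0.84; AND[a·b] → w = 0.5880
Weighted average = (0.1328·20.0 + 0.1245·68.0 + 0.1500·79.0 + 0.1050·31.0 + 0.5880·90.0) / (0.1328 + 0.1245 + 0.1500 + 0.1050 + 0.5880)
  = 79.1470 / 1.1003 = 71.93

71.93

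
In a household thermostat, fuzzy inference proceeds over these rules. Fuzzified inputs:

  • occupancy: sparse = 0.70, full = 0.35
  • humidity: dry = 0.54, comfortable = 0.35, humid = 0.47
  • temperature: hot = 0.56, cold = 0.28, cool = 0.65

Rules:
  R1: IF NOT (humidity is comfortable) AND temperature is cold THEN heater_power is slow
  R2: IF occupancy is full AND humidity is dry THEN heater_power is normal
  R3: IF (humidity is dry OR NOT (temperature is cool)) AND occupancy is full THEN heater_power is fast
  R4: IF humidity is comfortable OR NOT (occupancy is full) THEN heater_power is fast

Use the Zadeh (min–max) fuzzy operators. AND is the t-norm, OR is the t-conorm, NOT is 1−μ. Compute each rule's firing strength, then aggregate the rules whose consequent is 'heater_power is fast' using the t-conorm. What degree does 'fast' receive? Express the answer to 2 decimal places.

R1: ¬comfortable=1−0.35=0.65, cold=0.28; AND[min(a, b)] → w = 0.28
R2: full=0.35, dry=0.54; AND[min(a, b)] → w = 0.35
R3: (dry=0.54 OR ¬cool=1−0.65=0.35) = 0.54; AND[min(a, b)] with full=0.35 → w = 0.35
R4: comfortable=0.35, ¬full=1−0.35=0.65; OR[max(a, b)] → w = 0.65
Rules with consequent 'fast': {R3, R4} → strengths 0.35, 0.65
Aggregate via t-conorm [max(a, b)]: 0.65

0.65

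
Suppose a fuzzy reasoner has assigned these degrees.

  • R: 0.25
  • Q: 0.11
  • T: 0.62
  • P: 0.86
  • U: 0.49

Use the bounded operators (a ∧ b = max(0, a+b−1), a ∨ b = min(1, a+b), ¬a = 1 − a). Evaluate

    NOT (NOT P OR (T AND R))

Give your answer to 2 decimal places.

0.86

NOT P = 1 − 0.86 = 0.14
T AND R = max(0, a+b−1) on (0.62, 0.25) = 0.00
NOT P OR (T AND R) = min(1, a+b) on (0.14, 0.00) = 0.14
NOT (NOT P OR (T AND R)) = 1 − 0.14 = 0.86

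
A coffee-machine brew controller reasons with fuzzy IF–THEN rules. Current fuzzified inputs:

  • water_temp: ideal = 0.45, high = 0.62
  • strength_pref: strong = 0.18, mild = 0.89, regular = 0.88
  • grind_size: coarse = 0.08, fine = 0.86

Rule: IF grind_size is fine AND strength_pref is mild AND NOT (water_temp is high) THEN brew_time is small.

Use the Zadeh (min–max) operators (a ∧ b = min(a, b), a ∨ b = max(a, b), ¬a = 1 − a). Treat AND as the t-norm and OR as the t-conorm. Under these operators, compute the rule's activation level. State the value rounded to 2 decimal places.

0.38

firing strength: fine=0.86, mild=0.89, ¬high=1−0.62=0.38; AND[min(a, b)] → w = 0.38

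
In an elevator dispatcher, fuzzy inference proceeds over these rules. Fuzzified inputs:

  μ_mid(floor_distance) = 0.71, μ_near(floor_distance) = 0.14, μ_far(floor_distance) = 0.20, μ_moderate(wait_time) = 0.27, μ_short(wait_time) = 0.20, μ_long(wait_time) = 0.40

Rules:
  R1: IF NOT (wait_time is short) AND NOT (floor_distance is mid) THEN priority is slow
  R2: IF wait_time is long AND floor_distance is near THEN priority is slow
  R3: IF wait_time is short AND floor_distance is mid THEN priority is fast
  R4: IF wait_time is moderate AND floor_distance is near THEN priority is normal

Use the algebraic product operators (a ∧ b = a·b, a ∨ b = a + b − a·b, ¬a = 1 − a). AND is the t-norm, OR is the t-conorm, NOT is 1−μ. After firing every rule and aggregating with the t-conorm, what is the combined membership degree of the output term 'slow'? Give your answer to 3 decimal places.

0.275

R1: ¬short=1−0.20=0.80, ¬mid=1−0.71=0.29; AND[a·b] → w = 0.2320
R2: long=0.40, near=0.14; AND[a·b] → w = 0.0560
R3: short=0.20, mid=0.71; AND[a·b] → w = 0.1420
R4: moderate=0.27, near=0.14; AND[a·b] → w = 0.0378
Rules with consequent 'slow': {R1, R2} → strengths 0.2320, 0.0560
Aggregate via t-conorm [a + b − a·b]: 0.2750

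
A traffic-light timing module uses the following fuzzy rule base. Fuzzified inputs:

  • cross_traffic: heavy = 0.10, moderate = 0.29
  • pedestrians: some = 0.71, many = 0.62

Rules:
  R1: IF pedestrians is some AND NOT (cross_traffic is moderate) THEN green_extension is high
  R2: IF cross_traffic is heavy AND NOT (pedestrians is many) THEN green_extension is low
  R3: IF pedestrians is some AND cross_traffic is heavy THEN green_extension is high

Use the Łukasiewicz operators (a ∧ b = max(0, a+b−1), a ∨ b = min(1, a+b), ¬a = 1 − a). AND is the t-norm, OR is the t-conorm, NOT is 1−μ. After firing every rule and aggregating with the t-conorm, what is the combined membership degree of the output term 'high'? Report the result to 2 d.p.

R1: some=0.71, ¬moderate=1−0.29=0.71; AND[max(0, a+b−1)] → w = 0.42
R2: heavy=0.10, ¬many=1−0.62=0.38; AND[max(0, a+b−1)] → w = 0.00
R3: some=0.71, heavy=0.10; AND[max(0, a+b−1)] → w = 0.00
Rules with consequent 'high': {R1, R3} → strengths 0.42, 0.00
Aggregate via t-conorm [min(1, a+b)]: 0.42

0.42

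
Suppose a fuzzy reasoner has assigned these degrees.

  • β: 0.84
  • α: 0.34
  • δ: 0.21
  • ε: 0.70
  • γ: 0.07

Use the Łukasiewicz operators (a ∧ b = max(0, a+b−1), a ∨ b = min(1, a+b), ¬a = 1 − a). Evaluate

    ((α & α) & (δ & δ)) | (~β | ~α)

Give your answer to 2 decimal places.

α & α = max(0, a+b−1) on (0.34, 0.34) = 0.00
δ & δ = max(0, a+b−1) on (0.21, 0.21) = 0.00
(α & α) & (δ & δ) = max(0, a+b−1) on (0.00, 0.00) = 0.00
~β = 1 − 0.84 = 0.16
~α = 1 − 0.34 = 0.66
~β | ~α = min(1, a+b) on (0.16, 0.66) = 0.82
((α & α) & (δ & δ)) | (~β | ~α) = min(1, a+b) on (0.00, 0.82) = 0.82

0.82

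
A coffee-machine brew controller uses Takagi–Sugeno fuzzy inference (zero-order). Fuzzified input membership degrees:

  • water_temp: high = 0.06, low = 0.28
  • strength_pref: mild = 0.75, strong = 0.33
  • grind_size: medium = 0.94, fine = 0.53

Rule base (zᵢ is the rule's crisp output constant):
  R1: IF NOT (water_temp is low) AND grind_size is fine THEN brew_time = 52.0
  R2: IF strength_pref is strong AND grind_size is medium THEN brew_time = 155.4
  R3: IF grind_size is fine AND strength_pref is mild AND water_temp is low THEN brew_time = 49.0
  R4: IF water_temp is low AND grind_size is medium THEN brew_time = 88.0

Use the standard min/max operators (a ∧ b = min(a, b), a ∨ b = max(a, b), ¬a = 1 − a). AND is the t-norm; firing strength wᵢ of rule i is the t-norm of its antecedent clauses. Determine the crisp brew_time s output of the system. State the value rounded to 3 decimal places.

R1 (z=52.0): ¬low=1−0.28=0.72, fine=0.53; AND[min(a, b)] → w = 0.53
R2 (z=155.4): strong=0.33, medium=0.94; AND[min(a, b)] → w = 0.33
R3 (z=49.0): fine=0.53, mild=0.75, low=0.28; AND[min(a, b)] → w = 0.28
R4 (z=88.0): low=0.28, medium=0.94; AND[min(a, b)] → w = 0.28
Weighted average = (0.53·52.0 + 0.33·155.4 + 0.28·49.0 + 0.28·88.0) / (0.53 + 0.33 + 0.28 + 0.28)
  = 117.2020 / 1.4200 = 82.537

82.537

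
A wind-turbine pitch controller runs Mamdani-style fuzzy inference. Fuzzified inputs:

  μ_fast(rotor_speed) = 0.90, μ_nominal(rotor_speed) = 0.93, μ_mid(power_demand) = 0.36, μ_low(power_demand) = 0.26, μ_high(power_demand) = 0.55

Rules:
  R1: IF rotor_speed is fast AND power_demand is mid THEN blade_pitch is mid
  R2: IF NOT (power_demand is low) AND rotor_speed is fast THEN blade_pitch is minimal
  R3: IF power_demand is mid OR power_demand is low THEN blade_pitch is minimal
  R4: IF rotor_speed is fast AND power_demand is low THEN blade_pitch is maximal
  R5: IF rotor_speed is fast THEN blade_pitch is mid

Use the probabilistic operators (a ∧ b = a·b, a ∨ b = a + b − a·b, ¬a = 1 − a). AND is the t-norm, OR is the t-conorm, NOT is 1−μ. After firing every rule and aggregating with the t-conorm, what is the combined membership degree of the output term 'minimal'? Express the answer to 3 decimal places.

R1: fast=0.90, mid=0.36; AND[a·b] → w = 0.3240
R2: ¬low=1−0.26=0.74, fast=0.90; AND[a·b] → w = 0.6660
R3: mid=0.36, low=0.26; OR[a + b − a·b] → w = 0.5264
R4: fast=0.90, low=0.26; AND[a·b] → w = 0.2340
R5: fast=0.90 → w = 0.9000
Rules with consequent 'minimal': {R2, R3} → strengths 0.6660, 0.5264
Aggregate via t-conorm [a + b − a·b]: 0.8418

0.842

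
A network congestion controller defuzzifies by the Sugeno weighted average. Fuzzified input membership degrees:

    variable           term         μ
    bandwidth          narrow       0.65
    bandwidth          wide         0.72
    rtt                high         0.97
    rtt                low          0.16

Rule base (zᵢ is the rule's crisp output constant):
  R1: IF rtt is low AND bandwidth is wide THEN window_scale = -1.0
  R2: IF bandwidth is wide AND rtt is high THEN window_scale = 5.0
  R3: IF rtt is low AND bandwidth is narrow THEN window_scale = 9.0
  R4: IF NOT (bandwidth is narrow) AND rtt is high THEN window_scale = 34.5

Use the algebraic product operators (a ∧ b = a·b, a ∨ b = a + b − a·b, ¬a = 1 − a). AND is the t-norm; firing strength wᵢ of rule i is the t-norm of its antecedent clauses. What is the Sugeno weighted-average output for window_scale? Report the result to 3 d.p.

R1 (z=-1.0): low=0.16, wide=0.72; AND[a·b] → w = 0.1152
R2 (z=5.0): wide=0.72, high=0.97; AND[a·b] → w = 0.6984
R3 (z=9.0): low=0.16, narrow=0.65; AND[a·b] → w = 0.1040
R4 (z=34.5): ¬narrow=1−0.65=0.35, high=0.97; AND[a·b] → w = 0.3395
Weighted average = (0.1152·-1.0 + 0.6984·5.0 + 0.1040·9.0 + 0.3395·34.5) / (0.1152 + 0.6984 + 0.1040 + 0.3395)
  = 16.0255 / 1.2571 = 12.748

12.748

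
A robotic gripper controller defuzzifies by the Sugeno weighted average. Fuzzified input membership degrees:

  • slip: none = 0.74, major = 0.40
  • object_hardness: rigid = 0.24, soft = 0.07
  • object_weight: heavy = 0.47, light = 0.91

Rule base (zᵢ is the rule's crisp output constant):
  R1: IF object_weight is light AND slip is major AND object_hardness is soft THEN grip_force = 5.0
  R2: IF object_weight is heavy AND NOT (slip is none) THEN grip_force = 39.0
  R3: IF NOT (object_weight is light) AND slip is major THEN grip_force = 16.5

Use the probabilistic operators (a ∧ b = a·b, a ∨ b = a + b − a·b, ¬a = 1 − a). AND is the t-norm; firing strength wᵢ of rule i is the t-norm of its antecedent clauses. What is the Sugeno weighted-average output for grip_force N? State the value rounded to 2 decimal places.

29.87

R1 (z=5.0): light=0.91, major=0.40, soft=0.07; AND[a·b] → w = 0.0255
R2 (z=39.0): heavy=0.47, ¬none=1−0.74=0.26; AND[a·b] → w = 0.1222
R3 (z=16.5): ¬light=1−0.91=0.09, major=0.40; AND[a·b] → w = 0.0360
Weighted average = (0.0255·5.0 + 0.1222·39.0 + 0.0360·16.5) / (0.0255 + 0.1222 + 0.0360)
  = 5.4872 / 0.1837 = 29.87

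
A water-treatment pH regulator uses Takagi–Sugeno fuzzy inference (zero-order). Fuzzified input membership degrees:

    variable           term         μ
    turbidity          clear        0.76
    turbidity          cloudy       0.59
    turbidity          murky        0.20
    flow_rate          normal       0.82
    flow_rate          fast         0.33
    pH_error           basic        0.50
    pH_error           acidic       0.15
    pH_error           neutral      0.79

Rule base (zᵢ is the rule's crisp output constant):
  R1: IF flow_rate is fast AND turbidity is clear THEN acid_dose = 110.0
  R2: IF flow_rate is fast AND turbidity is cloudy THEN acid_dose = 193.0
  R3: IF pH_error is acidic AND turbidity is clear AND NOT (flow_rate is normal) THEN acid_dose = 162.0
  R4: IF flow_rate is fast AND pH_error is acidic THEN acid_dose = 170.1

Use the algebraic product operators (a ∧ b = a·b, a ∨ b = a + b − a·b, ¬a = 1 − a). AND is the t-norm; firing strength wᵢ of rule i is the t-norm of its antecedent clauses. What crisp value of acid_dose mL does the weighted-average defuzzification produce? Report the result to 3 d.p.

R1 (z=110.0): fast=0.33, clear=0.76; AND[a·b] → w = 0.2508
R2 (z=193.0): fast=0.33, cloudy=0.59; AND[a·b] → w = 0.1947
R3 (z=162.0): acidic=0.15, clear=0.76, ¬normal=1−0.82=0.18; AND[a·b] → w = 0.0205
R4 (z=170.1): fast=0.33, acidic=0.15; AND[a·b] → w = 0.0495
Weighted average = (0.2508·110.0 + 0.1947·193.0 + 0.0205·162.0 + 0.0495·170.1) / (0.2508 + 0.1947 + 0.0205 + 0.0495)
  = 76.9093 / 0.5155 = 149.188

149.188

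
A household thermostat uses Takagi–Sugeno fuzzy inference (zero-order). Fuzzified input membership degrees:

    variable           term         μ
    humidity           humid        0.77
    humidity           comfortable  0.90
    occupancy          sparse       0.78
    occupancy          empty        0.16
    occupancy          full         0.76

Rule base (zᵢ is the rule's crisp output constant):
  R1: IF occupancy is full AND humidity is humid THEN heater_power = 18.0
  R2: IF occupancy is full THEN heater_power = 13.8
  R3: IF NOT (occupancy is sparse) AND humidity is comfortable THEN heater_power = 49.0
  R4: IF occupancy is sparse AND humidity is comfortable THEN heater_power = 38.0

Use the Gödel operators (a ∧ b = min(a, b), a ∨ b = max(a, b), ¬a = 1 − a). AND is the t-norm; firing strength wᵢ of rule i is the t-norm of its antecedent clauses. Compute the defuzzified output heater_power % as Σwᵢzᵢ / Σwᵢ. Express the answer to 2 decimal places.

R1 (z=18.0): full=0.76, humid=0.77; AND[min(a, b)] → w = 0.76
R2 (z=13.8): full=0.76 → w = 0.76
R3 (z=49.0): ¬sparse=1−0.78=0.22, comfortable=0.90; AND[min(a, b)] → w = 0.22
R4 (z=38.0): sparse=0.78, comfortable=0.90; AND[min(a, b)] → w = 0.78
Weighted average = (0.76·18.0 + 0.76·13.8 + 0.22·49.0 + 0.78·38.0) / (0.76 + 0.76 + 0.22 + 0.78)
  = 64.5880 / 2.5200 = 25.63

25.63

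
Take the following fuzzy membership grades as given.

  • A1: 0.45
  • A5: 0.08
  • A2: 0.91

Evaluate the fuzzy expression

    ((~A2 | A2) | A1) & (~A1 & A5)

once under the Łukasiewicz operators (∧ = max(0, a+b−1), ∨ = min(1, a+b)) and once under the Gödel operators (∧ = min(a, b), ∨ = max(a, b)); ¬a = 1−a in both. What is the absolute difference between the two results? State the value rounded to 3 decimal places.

Under Łukasiewicz:
  ~A2 = 1 − 0.91 = 0.09
  ~A2 | A2 = min(1, a+b) on (0.09, 0.91) = 1.00
  (~A2 | A2) | A1 = min(1, a+b) on (1.00, 0.45) = 1.00
  ~A1 = 1 − 0.45 = 0.55
  ~A1 & A5 = max(0, a+b−1) on (0.55, 0.08) = 0.00
  ((~A2 | A2) | A1) & (~A1 & A5) = max(0, a+b−1) on (1.00, 0.00) = 0.00
  → value = 0.0000
Under Gödel:
  ~A2 = 1 − 0.91 = 0.09
  ~A2 | A2 = max(a, b) on (0.09, 0.91) = 0.91
  (~A2 | A2) | A1 = max(a, b) on (0.91, 0.45) = 0.91
  ~A1 = 1 − 0.45 = 0.55
  ~A1 & A5 = min(a, b) on (0.55, 0.08) = 0.08
  ((~A2 | A2) | A1) & (~A1 & A5) = min(a, b) on (0.91, 0.08) = 0.08
  → value = 0.0800
|0.0000 − 0.0800| = 0.080

0.080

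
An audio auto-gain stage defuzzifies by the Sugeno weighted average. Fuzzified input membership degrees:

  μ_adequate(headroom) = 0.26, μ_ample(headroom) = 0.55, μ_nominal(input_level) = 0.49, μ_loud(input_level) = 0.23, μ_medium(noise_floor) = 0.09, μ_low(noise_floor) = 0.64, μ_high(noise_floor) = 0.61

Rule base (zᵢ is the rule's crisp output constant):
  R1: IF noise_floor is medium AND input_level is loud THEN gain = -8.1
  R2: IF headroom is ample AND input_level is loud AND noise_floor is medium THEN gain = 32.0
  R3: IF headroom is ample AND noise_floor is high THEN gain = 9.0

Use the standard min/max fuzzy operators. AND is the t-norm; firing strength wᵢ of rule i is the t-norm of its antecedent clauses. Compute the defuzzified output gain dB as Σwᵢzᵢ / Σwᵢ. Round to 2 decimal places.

9.73

R1 (z=-8.1): medium=0.09, loud=0.23; AND[min(a, b)] → w = 0.09
R2 (z=32.0): ample=0.55, loud=0.23, medium=0.09; AND[min(a, b)] → w = 0.09
R3 (z=9.0): ample=0.55, high=0.61; AND[min(a, b)] → w = 0.55
Weighted average = (0.09·-8.1 + 0.09·32.0 + 0.55·9.0) / (0.09 + 0.09 + 0.55)
  = 7.1010 / 0.7300 = 9.73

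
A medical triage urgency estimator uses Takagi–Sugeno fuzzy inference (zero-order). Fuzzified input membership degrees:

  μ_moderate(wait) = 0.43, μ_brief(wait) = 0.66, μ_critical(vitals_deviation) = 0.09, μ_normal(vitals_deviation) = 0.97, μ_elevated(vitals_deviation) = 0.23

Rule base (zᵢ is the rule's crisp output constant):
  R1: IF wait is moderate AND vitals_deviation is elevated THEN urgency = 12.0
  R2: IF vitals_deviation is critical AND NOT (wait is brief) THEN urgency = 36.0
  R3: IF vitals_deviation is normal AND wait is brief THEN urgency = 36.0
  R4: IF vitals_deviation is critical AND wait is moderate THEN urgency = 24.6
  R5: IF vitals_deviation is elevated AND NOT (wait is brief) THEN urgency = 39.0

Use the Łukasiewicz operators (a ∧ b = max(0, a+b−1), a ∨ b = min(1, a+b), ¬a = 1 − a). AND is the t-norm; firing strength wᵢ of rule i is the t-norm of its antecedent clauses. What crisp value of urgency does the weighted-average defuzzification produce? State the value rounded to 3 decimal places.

36.000

R1 (z=12.0): moderate=0.43, elevated=0.23; AND[max(0, a+b−1)] → w = 0.00
R2 (z=36.0): critical=0.09, ¬brief=1−0.66=0.34; AND[max(0, a+b−1)] → w = 0.00
R3 (z=36.0): normal=0.97, brief=0.66; AND[max(0, a+b−1)] → w = 0.63
R4 (z=24.6): critical=0.09, moderate=0.43; AND[max(0, a+b−1)] → w = 0.00
R5 (z=39.0): elevated=0.23, ¬brief=1−0.66=0.34; AND[max(0, a+b−1)] → w = 0.00
Weighted average = (0.00·12.0 + 0.00·36.0 + 0.63·36.0 + 0.00·24.6 + 0.00·39.0) / (0.00 + 0.00 + 0.63 + 0.00 + 0.00)
  = 22.6800 / 0.6300 = 36.000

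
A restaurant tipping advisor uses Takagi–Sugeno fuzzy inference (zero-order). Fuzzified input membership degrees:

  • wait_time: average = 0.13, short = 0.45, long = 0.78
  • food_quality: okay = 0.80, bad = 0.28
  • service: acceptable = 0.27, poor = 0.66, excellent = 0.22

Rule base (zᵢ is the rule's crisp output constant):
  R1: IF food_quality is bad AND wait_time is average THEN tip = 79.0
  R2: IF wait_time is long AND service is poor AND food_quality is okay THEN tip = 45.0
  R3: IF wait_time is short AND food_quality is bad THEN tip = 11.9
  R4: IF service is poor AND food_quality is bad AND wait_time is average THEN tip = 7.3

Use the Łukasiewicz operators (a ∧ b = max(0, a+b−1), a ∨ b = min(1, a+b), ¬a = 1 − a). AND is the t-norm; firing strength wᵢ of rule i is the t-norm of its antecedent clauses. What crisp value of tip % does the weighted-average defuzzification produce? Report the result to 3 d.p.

R1 (z=79.0): bad=0.28, average=0.13; AND[max(0, a+b−1)] → w = 0.00
R2 (z=45.0): long=0.78, poor=0.66, okay=0.80; AND[max(0, a+b−1)] → w = 0.24
R3 (z=11.9): short=0.45, bad=0.28; AND[max(0, a+b−1)] → w = 0.00
R4 (z=7.3): poor=0.66, bad=0.28, average=0.13; AND[max(0, a+b−1)] → w = 0.00
Weighted average = (0.00·79.0 + 0.24·45.0 + 0.00·11.9 + 0.00·7.3) / (0.00 + 0.24 + 0.00 + 0.00)
  = 10.8000 / 0.2400 = 45.000

45.000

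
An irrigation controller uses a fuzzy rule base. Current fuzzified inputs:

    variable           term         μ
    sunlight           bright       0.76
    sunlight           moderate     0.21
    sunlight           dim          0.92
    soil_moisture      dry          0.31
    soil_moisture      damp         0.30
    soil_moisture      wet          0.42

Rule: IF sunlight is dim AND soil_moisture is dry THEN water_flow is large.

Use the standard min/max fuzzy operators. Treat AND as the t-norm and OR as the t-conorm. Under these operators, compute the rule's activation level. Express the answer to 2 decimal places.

0.31

firing strength: dim=0.92, dry=0.31; AND[min(a, b)] → w = 0.31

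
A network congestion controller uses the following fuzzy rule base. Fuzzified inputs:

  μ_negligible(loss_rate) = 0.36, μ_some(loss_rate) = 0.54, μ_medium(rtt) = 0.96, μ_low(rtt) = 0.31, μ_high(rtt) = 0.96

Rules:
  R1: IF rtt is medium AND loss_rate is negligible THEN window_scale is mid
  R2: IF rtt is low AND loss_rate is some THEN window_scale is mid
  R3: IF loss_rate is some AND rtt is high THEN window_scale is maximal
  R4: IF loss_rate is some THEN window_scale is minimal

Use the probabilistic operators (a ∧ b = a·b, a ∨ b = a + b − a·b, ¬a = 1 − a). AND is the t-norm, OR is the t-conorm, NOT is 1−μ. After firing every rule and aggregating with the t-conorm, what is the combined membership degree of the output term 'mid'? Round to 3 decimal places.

0.455

R1: medium=0.96, negligible=0.36; AND[a·b] → w = 0.3456
R2: low=0.31, some=0.54; AND[a·b] → w = 0.1674
R3: some=0.54, high=0.96; AND[a·b] → w = 0.5184
R4: some=0.54 → w = 0.5400
Rules with consequent 'mid': {R1, R2} → strengths 0.3456, 0.1674
Aggregate via t-conorm [a + b − a·b]: 0.4551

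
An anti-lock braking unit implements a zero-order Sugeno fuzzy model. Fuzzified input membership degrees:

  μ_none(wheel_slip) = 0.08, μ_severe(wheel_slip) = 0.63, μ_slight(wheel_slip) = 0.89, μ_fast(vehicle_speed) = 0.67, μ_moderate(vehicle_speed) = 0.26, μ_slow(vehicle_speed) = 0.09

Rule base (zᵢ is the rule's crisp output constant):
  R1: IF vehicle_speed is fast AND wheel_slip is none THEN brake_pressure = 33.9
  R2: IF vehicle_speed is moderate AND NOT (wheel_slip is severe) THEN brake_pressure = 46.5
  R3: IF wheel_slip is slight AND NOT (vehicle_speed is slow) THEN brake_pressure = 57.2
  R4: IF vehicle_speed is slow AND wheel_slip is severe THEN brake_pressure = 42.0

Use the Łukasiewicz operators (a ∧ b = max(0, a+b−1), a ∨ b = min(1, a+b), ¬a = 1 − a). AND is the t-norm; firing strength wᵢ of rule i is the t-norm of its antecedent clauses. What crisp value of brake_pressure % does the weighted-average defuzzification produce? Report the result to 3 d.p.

R1 (z=33.9): fast=0.67, none=0.08; AND[max(0, a+b−1)] → w = 0.00
R2 (z=46.5): moderate=0.26, ¬severe=1−0.63=0.37; AND[max(0, a+b−1)] → w = 0.00
R3 (z=57.2): slight=0.89, ¬slow=1−0.09=0.91; AND[max(0, a+b−1)] → w = 0.80
R4 (z=42.0): slow=0.09, severe=0.63; AND[max(0, a+b−1)] → w = 0.00
Weighted average = (0.00·33.9 + 0.00·46.5 + 0.80·57.2 + 0.00·42.0) / (0.00 + 0.00 + 0.80 + 0.00)
  = 45.7600 / 0.8000 = 57.200

57.200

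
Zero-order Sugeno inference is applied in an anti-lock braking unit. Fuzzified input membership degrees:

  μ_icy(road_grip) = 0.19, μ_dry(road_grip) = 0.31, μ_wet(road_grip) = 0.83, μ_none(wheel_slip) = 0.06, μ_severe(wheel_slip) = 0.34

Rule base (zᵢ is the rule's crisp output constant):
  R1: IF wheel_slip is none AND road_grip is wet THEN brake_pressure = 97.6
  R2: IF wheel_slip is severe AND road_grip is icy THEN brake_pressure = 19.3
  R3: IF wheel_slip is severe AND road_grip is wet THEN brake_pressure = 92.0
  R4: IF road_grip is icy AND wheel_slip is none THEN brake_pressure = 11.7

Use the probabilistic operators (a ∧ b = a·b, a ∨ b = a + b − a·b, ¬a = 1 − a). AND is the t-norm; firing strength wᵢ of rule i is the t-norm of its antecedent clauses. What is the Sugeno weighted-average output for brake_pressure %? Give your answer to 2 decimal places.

R1 (z=97.6): none=0.06, wet=0.83; AND[a·b] → w = 0.0498
R2 (z=19.3): severe=0.34, icy=0.19; AND[a·b] → w = 0.0646
R3 (z=92.0): severe=0.34, wet=0.83; AND[a·b] → w = 0.2822
R4 (z=11.7): icy=0.19, none=0.06; AND[a·b] → w = 0.0114
Weighted average = (0.0498·97.6 + 0.0646·19.3 + 0.2822·92.0 + 0.0114·11.7) / (0.0498 + 0.0646 + 0.2822 + 0.0114)
  = 32.2030 / 0.4080 = 78.93

78.93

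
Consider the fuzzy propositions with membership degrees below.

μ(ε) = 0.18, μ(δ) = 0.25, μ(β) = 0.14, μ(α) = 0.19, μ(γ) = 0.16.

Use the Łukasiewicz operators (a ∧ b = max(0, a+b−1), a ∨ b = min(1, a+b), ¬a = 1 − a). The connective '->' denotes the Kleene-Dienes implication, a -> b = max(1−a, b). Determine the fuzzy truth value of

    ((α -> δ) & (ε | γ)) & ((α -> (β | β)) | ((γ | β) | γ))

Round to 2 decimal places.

0.15

α -> δ  [Kleene-Dienes: max(1−a, b)] with a=0.19, b=0.25 → 0.81
ε | γ = min(1, a+b) on (0.18, 0.16) = 0.34
(α -> δ) & (ε | γ) = max(0, a+b−1) on (0.81, 0.34) = 0.15
β | β = min(1, a+b) on (0.14, 0.14) = 0.28
α -> (β | β)  [Kleene-Dienes: max(1−a, b)] with a=0.19, b=0.28 → 0.81
γ | β = min(1, a+b) on (0.16, 0.14) = 0.30
(γ | β) | γ = min(1, a+b) on (0.30, 0.16) = 0.46
(α -> (β | β)) | ((γ | β) | γ) = min(1, a+b) on (0.81, 0.46) = 1.00
((α -> δ) & (ε | γ)) & ((α -> (β | β)) | ((γ | β) | γ)) = max(0, a+b−1) on (0.15, 1.00) = 0.15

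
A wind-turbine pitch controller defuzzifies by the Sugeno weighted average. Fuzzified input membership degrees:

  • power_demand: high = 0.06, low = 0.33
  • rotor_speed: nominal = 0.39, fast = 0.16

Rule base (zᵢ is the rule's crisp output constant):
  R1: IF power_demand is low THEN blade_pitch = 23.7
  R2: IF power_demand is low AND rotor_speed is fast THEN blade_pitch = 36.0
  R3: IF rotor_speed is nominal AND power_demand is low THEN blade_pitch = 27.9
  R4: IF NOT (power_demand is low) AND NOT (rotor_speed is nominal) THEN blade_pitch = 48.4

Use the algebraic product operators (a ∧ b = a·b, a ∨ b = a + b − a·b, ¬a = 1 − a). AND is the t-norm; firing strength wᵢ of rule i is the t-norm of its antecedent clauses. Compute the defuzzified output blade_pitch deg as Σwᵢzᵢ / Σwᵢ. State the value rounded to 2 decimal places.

R1 (z=23.7): low=0.33 → w = 0.3300
R2 (z=36.0): low=0.33, fast=0.16; AND[a·b] → w = 0.0528
R3 (z=27.9): nominal=0.39, low=0.33; AND[a·b] → w = 0.1287
R4 (z=48.4): ¬low=1−0.33=0.67, ¬nominal=1−0.39=0.61; AND[a·b] → w = 0.4087
Weighted average = (0.3300·23.7 + 0.0528·36.0 + 0.1287·27.9 + 0.4087·48.4) / (0.3300 + 0.0528 + 0.1287 + 0.4087)
  = 33.0936 / 0.9202 = 35.96

35.96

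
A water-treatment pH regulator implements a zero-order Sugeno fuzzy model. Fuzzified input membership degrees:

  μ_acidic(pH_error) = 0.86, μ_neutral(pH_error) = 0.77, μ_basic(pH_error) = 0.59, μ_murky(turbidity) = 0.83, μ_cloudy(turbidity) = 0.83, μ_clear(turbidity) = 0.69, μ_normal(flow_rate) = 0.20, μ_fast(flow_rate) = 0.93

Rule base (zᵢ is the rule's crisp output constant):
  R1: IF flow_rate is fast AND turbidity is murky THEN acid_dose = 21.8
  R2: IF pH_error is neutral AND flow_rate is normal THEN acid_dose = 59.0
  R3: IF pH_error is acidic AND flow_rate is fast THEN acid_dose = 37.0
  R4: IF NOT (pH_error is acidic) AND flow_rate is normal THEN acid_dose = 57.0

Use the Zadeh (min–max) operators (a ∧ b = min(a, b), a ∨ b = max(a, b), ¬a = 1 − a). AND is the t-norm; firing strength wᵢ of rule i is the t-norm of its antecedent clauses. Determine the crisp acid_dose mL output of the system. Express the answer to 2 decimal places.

R1 (z=21.8): fast=0.93, murky=0.83; AND[min(a, b)] → w = 0.83
R2 (z=59.0): neutral=0.77, normal=0.20; AND[min(a, b)] → w = 0.20
R3 (z=37.0): acidic=0.86, fast=0.93; AND[min(a, b)] → w = 0.86
R4 (z=57.0): ¬acidic=1−0.86=0.14, normal=0.20; AND[min(a, b)] → w = 0.14
Weighted average = (0.83·21.8 + 0.20·59.0 + 0.86·37.0 + 0.14·57.0) / (0.83 + 0.20 + 0.86 + 0.14)
  = 69.6940 / 2.0300 = 34.33

34.33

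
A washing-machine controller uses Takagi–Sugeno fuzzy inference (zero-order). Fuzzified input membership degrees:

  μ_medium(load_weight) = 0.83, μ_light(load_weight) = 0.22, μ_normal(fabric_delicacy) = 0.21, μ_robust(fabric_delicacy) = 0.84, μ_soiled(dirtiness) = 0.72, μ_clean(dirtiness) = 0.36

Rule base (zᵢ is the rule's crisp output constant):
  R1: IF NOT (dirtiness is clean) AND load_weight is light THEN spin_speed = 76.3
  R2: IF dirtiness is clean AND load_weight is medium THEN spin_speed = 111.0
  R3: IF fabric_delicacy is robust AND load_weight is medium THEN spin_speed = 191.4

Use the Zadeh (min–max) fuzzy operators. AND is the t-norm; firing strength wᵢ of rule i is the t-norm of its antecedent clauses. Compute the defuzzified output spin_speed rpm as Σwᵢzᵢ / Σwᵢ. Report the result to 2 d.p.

R1 (z=76.3): ¬clean=1−0.36=0.64, light=0.22; AND[min(a, b)] → w = 0.22
R2 (z=111.0): clean=0.36, medium=0.83; AND[min(a, b)] → w = 0.36
R3 (z=191.4): robust=0.84, medium=0.83; AND[min(a, b)] → w = 0.83
Weighted average = (0.22·76.3 + 0.36·111.0 + 0.83·191.4) / (0.22 + 0.36 + 0.83)
  = 215.6080 / 1.4100 = 152.91

152.91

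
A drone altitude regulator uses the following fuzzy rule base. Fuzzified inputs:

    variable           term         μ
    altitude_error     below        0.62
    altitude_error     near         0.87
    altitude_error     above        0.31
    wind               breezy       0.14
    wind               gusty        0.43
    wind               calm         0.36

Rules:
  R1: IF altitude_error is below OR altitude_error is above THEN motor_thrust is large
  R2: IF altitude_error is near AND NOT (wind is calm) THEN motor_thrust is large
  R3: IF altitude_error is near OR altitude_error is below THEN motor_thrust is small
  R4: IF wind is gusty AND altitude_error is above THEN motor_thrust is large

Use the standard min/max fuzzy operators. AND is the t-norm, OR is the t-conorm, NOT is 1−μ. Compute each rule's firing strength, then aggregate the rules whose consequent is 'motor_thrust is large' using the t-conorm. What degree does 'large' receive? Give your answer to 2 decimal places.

0.64

R1: below=0.62, above=0.31; OR[max(a, b)] → w = 0.62
R2: near=0.87, ¬calm=1−0.36=0.64; AND[min(a, b)] → w = 0.64
R3: near=0.87, below=0.62; OR[max(a, b)] → w = 0.87
R4: gusty=0.43, above=0.31; AND[min(a, b)] → w = 0.31
Rules with consequent 'large': {R1, R2, R4} → strengths 0.62, 0.64, 0.31
Aggregate via t-conorm [max(a, b)]: 0.64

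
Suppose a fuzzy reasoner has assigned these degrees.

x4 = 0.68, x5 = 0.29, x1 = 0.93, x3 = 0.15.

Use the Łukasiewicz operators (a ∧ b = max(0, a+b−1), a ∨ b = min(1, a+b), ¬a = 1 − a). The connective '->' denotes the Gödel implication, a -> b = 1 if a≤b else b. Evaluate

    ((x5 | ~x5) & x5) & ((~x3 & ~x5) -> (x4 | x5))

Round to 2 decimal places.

0.29

~x5 = 1 − 0.29 = 0.71
x5 | ~x5 = min(1, a+b) on (0.29, 0.71) = 1.00
(x5 | ~x5) & x5 = max(0, a+b−1) on (1.00, 0.29) = 0.29
~x3 = 1 − 0.15 = 0.85
~x5 = 1 − 0.29 = 0.71
~x3 & ~x5 = max(0, a+b−1) on (0.85, 0.71) = 0.56
x4 | x5 = min(1, a+b) on (0.68, 0.29) = 0.97
(~x3 & ~x5) -> (x4 | x5)  [Gödel: 1 if a≤b else b] with a=0.56, b=0.97 → 1.00
((x5 | ~x5) & x5) & ((~x3 & ~x5) -> (x4 | x5)) = max(0, a+b−1) on (0.29, 1.00) = 0.29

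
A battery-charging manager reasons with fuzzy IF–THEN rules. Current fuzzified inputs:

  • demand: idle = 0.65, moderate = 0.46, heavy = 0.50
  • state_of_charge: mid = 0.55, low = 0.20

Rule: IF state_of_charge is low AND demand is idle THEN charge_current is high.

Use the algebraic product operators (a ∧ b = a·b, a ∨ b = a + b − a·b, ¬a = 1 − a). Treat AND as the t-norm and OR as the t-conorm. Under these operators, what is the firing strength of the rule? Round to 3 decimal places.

firing strength: low=0.20, idle=0.65; AND[a·b] → w = 0.1300

0.130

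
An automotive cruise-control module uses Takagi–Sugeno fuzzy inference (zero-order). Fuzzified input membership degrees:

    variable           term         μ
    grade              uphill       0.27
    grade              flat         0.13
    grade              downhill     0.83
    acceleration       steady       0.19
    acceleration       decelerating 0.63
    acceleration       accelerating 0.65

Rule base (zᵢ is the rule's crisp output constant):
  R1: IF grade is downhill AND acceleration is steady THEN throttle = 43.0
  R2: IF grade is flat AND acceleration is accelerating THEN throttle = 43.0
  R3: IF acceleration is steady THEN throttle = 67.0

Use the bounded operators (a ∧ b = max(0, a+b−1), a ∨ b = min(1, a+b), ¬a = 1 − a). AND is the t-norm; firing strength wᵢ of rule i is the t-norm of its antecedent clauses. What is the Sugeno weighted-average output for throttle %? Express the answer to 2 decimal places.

64.71

R1 (z=43.0): downhill=0.83, steady=0.19; AND[max(0, a+b−1)] → w = 0.02
R2 (z=43.0): flat=0.13, accelerating=0.65; AND[max(0, a+b−1)] → w = 0.00
R3 (z=67.0): steady=0.19 → w = 0.19
Weighted average = (0.02·43.0 + 0.00·43.0 + 0.19·67.0) / (0.02 + 0.00 + 0.19)
  = 13.5900 / 0.2100 = 64.71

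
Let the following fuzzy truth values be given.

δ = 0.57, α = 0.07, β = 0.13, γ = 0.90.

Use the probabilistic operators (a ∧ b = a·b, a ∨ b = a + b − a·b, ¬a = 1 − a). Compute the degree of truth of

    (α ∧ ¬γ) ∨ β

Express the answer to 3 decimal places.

¬γ = 1 − 0.9000 = 0.1000
α ∧ ¬γ = a·b on (0.0700, 0.1000) = 0.0070
(α ∧ ¬γ) ∨ β = a + b − a·b on (0.0070, 0.1300) = 0.1361

0.136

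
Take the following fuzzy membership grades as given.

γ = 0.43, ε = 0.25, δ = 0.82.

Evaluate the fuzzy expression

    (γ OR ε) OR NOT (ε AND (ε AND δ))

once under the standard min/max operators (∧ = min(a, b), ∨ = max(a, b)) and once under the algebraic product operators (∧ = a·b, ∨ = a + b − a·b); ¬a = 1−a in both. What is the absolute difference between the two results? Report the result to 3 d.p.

Under standard min/max:
  γ OR ε = max(a, b) on (0.43, 0.25) = 0.43
  ε AND δ = min(a, b) on (0.25, 0.82) = 0.25
  ε AND (ε AND δ) = min(a, b) on (0.25, 0.25) = 0.25
  NOT (ε AND (ε AND δ)) = 1 − 0.25 = 0.75
  (γ OR ε) OR NOT (ε AND (ε AND δ)) = max(a, b) on (0.43, 0.75) = 0.75
  → value = 0.7500
Under algebraic product:
  γ OR ε = a + b − a·b on (0.4300, 0.2500) = 0.5725
  ε AND δ = a·b on (0.2500, 0.8200) = 0.2050
  ε AND (ε AND δ) = a·b on (0.2500, 0.2050) = 0.0512
  NOT (ε AND (ε AND δ)) = 1 − 0.0512 = 0.9487
  (γ OR ε) OR NOT (ε AND (ε AND δ)) = a + b − a·b on (0.5725, 0.9487) = 0.9781
  → value = 0.9781
|0.7500 − 0.9781| = 0.228

0.228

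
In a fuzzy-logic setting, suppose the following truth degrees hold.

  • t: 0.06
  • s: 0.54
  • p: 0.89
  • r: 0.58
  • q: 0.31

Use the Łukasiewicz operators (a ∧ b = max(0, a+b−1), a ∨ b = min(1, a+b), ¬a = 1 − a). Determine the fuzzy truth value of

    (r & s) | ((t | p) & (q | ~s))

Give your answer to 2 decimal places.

r & s = max(0, a+b−1) on (0.58, 0.54) = 0.12
t | p = min(1, a+b) on (0.06, 0.89) = 0.95
~s = 1 − 0.54 = 0.46
q | ~s = min(1, a+b) on (0.31, 0.46) = 0.77
(t | p) & (q | ~s) = max(0, a+b−1) on (0.95, 0.77) = 0.72
(r & s) | ((t | p) & (q | ~s)) = min(1, a+b) on (0.12, 0.72) = 0.84

0.84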